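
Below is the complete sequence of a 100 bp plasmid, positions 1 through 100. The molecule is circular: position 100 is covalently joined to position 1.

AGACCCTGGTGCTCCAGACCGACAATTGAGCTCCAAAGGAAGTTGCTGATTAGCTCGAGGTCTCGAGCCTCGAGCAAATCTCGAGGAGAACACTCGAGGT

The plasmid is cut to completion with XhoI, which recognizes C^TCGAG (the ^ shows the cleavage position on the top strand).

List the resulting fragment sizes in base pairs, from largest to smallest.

61, 13, 11, 8, 7 bp

XhoI sites (CTCGAG) start at positions 54, 62, 69, 80, 93.
XhoI cuts after the first base of each site, so after positions 54, 62, 69, 80, 93.
Circular molecule, 5 cuts → 5 fragments:
  55–62 → 8 bp
  63–69 → 7 bp
  70–80 → 11 bp
  81–93 → 13 bp
  94–100 then 1–54 → 7 + 54 = 61 bp
Sorted largest to smallest: 61, 13, 11, 8, 7 bp.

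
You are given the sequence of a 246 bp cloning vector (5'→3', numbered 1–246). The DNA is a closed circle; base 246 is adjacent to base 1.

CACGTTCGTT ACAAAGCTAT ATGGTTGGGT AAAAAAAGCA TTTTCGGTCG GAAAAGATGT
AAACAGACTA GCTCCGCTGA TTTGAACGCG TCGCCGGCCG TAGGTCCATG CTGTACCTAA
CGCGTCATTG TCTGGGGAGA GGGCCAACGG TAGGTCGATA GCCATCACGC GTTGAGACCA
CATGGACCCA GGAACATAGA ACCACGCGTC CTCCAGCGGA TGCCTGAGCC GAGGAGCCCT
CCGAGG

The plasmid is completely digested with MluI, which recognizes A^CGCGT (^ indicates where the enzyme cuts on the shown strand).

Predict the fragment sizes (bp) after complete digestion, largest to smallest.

MluI sites (ACGCGT) start at positions 86, 120, 167, 204.
MluI cuts after the first base of each site, so after positions 86, 120, 167, 204.
Circular molecule, 4 cuts → 4 fragments:
  87–120 → 34 bp
  121–167 → 47 bp
  168–204 → 37 bp
  205–246 then 1–86 → 42 + 86 = 128 bp
Sorted largest to smallest: 128, 47, 37, 34 bp.

128, 47, 37, 34 bp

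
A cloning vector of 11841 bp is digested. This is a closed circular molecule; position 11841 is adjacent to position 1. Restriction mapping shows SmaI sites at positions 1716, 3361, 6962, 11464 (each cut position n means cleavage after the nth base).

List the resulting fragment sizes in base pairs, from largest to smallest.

Circular molecule, 4 cuts → 4 fragments:
  3361 − 1716 = 1645 bp
  6962 − 3361 = 3601 bp
  11464 − 6962 = 4502 bp
  wrap: 11841 − 11464 + 1716 = 2093 bp
Sorted largest to smallest: 4502, 3601, 2093, 1645 bp.

4502, 3601, 2093, 1645 bp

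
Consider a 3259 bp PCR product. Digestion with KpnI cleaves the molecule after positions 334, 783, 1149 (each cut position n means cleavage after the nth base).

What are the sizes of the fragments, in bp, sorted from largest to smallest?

Linear molecule, 3 cuts → 4 fragments:
  334 − 0 = 334 bp
  783 − 334 = 449 bp
  1149 − 783 = 366 bp
  3259 − 1149 = 2110 bp
Sorted largest to smallest: 2110, 449, 366, 334 bp.

2110, 449, 366, 334 bp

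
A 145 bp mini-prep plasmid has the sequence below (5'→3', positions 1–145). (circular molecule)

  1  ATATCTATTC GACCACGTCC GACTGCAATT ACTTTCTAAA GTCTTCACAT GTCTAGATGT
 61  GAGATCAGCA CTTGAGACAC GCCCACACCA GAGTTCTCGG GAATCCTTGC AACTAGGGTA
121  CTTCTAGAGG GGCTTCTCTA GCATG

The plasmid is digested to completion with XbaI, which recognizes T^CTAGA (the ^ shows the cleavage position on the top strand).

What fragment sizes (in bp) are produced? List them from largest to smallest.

XbaI sites (TCTAGA) start at positions 52, 123.
XbaI cuts after the first base of each site, so after positions 52, 123.
Circular molecule, 2 cuts → 2 fragments:
  53–123 → 71 bp
  124–145 then 1–52 → 22 + 52 = 74 bp
Sorted largest to smallest: 74, 71 bp.

74, 71 bp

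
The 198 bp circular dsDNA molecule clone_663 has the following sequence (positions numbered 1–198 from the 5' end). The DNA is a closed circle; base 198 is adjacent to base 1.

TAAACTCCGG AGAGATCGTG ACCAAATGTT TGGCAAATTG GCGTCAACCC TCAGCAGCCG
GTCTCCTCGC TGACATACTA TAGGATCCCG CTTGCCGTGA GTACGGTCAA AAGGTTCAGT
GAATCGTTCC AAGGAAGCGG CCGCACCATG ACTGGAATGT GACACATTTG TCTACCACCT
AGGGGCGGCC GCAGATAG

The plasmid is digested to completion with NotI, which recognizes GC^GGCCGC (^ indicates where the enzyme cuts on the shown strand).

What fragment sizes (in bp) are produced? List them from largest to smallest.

NotI sites (GCGGCCGC) start at positions 137, 185.
NotI cuts after base 2 of each site, so after positions 138, 186.
Circular molecule, 2 cuts → 2 fragments:
  139–186 → 48 bp
  187–198 then 1–138 → 12 + 138 = 150 bp
Sorted largest to smallest: 150, 48 bp.

150, 48 bp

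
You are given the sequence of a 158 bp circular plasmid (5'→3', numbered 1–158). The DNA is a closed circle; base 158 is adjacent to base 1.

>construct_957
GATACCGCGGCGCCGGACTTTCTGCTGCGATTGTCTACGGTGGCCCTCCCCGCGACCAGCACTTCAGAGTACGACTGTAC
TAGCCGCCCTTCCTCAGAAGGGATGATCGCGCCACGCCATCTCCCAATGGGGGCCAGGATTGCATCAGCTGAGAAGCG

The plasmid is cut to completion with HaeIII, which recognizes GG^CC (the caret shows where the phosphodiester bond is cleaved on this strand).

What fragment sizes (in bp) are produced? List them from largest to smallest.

HaeIII sites (GGCC) start at positions 42, 132.
HaeIII cuts after base 2 of each site, so after positions 43, 133.
Circular molecule, 2 cuts → 2 fragments:
  44–133 → 90 bp
  134–158 then 1–43 → 25 + 43 = 68 bp
Sorted largest to smallest: 90, 68 bp.

90, 68 bp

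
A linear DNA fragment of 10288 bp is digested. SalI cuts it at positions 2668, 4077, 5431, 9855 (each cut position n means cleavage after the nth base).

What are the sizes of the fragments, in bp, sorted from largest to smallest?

Linear molecule, 4 cuts → 5 fragments:
  2668 − 0 = 2668 bp
  4077 − 2668 = 1409 bp
  5431 − 4077 = 1354 bp
  9855 − 5431 = 4424 bp
  10288 − 9855 = 433 bp
Sorted largest to smallest: 4424, 2668, 1409, 1354, 433 bp.

4424, 2668, 1409, 1354, 433 bp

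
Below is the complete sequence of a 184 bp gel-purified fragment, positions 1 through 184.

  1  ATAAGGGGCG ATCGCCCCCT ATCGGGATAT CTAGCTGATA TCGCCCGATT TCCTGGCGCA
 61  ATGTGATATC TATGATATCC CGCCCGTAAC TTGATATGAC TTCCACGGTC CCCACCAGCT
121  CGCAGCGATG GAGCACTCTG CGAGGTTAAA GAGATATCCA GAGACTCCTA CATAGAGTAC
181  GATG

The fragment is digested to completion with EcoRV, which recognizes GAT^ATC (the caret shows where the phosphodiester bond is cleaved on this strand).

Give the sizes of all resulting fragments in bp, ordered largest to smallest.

EcoRV sites (GATATC) start at positions 26, 37, 65, 74, 153.
EcoRV cuts after base 3 of each site, so after positions 28, 39, 67, 76, 155.
Linear molecule, 5 cuts → 6 fragments:
  1–28 → 28 bp
  29–39 → 11 bp
  40–67 → 28 bp
  68–76 → 9 bp
  77–155 → 79 bp
  156–184 → 29 bp
Sorted largest to smallest: 79, 29, 28, 28, 11, 9 bp.

79, 29, 28, 28, 11, 9 bp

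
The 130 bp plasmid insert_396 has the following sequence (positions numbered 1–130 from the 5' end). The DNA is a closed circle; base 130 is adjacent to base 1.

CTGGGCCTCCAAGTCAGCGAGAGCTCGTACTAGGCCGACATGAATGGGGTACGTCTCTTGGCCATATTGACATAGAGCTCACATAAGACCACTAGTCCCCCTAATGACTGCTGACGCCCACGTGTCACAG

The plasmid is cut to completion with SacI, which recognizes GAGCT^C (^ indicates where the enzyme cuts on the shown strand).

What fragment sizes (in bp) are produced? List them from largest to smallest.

76, 54 bp

SacI sites (GAGCTC) start at positions 21, 75.
SacI cuts after base 5 of each site (before the last base), so after positions 25, 79.
Circular molecule, 2 cuts → 2 fragments:
  26–79 → 54 bp
  80–130 then 1–25 → 51 + 25 = 76 bp
Sorted largest to smallest: 76, 54 bp.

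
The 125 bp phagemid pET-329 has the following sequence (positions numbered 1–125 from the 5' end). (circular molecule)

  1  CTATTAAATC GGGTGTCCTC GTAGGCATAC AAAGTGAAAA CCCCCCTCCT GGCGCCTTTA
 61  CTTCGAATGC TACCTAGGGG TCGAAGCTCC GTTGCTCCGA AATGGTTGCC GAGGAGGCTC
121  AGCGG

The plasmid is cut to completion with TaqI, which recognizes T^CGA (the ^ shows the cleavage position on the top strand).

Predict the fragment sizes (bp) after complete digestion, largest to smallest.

TaqI sites (TCGA) start at positions 63, 81.
TaqI cuts after the first base of each site, so after positions 63, 81.
Circular molecule, 2 cuts → 2 fragments:
  64–81 → 18 bp
  82–125 then 1–63 → 44 + 63 = 107 bp
Sorted largest to smallest: 107, 18 bp.

107, 18 bp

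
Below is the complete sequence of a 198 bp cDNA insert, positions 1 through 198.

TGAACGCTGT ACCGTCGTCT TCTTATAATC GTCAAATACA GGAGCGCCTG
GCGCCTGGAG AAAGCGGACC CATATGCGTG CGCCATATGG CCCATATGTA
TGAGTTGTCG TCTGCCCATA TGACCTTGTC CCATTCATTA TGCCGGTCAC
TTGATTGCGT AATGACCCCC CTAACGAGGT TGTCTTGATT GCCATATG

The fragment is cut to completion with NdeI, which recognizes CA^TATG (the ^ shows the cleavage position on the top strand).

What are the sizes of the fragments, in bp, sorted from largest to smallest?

76, 72, 24, 13, 9, 4 bp

NdeI sites (CATATG) start at positions 71, 84, 93, 117, 193.
NdeI cuts after base 2 of each site, so after positions 72, 85, 94, 118, 194.
Linear molecule, 5 cuts → 6 fragments:
  1–72 → 72 bp
  73–85 → 13 bp
  86–94 → 9 bp
  95–118 → 24 bp
  119–194 → 76 bp
  195–198 → 4 bp
Sorted largest to smallest: 76, 72, 24, 13, 9, 4 bp.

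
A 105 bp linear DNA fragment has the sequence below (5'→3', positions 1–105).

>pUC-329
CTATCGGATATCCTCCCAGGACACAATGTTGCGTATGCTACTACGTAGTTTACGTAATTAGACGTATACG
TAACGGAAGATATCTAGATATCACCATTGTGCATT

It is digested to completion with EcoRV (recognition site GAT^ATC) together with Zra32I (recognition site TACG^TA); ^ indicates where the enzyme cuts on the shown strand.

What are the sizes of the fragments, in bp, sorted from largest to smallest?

36, 16, 16, 11, 9, 9, 8 bp

EcoRV sites (GATATC) start at positions 7, 79, 87.
EcoRV cuts after base 3 of each site, so after positions 9, 81, 89.
Zra32I sites (TACGTA) start at positions 42, 51, 67.
Zra32I cuts after base 4 of each site, so after positions 45, 54, 70.
Combined cut positions: 9, 45, 54, 70, 81, 89.
Linear molecule, 6 cuts → 7 fragments:
  1–9 → 9 bp
  10–45 → 36 bp
  46–54 → 9 bp
  55–70 → 16 bp
  71–81 → 11 bp
  82–89 → 8 bp
  90–105 → 16 bp
Sorted largest to smallest: 36, 16, 16, 11, 9, 9, 8 bp.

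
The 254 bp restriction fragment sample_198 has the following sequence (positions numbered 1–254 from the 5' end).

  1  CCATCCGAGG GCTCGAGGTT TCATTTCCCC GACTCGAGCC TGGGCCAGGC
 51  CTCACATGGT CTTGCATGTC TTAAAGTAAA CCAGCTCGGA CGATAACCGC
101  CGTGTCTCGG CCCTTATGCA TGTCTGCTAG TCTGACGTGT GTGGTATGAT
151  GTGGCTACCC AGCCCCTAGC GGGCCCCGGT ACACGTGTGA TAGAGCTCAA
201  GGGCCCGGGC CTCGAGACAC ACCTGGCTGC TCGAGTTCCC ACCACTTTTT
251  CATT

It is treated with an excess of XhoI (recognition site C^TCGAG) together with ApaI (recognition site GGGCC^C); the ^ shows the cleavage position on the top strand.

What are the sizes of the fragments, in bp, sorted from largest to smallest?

142, 30, 24, 21, 19, 12, 6 bp

XhoI sites (CTCGAG) start at positions 12, 33, 211, 230.
XhoI cuts after the first base of each site, so after positions 12, 33, 211, 230.
ApaI sites (GGGCCC) start at positions 171, 201.
ApaI cuts after base 5 of each site (before the last base), so after positions 175, 205.
Combined cut positions: 12, 33, 175, 205, 211, 230.
Linear molecule, 6 cuts → 7 fragments:
  1–12 → 12 bp
  13–33 → 21 bp
  34–175 → 142 bp
  176–205 → 30 bp
  206–211 → 6 bp
  212–230 → 19 bp
  231–254 → 24 bp
Sorted largest to smallest: 142, 30, 24, 21, 19, 12, 6 bp.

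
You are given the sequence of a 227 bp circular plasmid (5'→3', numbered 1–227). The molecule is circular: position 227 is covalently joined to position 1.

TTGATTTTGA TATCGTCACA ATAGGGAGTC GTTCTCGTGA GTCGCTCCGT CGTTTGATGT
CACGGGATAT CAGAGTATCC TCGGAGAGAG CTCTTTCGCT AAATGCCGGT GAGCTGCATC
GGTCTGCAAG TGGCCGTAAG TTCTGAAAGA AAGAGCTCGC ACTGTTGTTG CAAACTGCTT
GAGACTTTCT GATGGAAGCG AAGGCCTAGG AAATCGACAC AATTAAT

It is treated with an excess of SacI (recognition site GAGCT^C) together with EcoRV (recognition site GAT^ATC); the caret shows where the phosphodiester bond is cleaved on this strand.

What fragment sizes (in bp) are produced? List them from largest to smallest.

81, 65, 57, 24 bp

SacI sites (GAGCTC) start at positions 88, 153.
SacI cuts after base 5 of each site (before the last base), so after positions 92, 157.
EcoRV sites (GATATC) start at positions 9, 66.
EcoRV cuts after base 3 of each site, so after positions 11, 68.
Combined cut positions: 11, 68, 92, 157.
Circular molecule, 4 cuts → 4 fragments:
  12–68 → 57 bp
  69–92 → 24 bp
  93–157 → 65 bp
  158–227 then 1–11 → 70 + 11 = 81 bp
Sorted largest to smallest: 81, 65, 57, 24 bp.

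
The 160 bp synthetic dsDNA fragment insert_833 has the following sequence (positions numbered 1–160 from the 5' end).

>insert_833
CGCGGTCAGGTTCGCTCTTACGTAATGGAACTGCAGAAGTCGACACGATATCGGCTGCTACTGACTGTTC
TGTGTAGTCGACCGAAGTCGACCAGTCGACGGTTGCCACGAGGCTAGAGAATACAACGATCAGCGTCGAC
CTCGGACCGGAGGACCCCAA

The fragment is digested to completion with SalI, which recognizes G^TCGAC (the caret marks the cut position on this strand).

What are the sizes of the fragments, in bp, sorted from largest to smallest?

SalI sites (GTCGAC) start at positions 39, 77, 87, 95, 135.
SalI cuts after the first base of each site, so after positions 39, 77, 87, 95, 135.
Linear molecule, 5 cuts → 6 fragments:
  1–39 → 39 bp
  40–77 → 38 bp
  78–87 → 10 bp
  88–95 → 8 bp
  96–135 → 40 bp
  136–160 → 25 bp
Sorted largest to smallest: 40, 39, 38, 25, 10, 8 bp.

40, 39, 38, 25, 10, 8 bp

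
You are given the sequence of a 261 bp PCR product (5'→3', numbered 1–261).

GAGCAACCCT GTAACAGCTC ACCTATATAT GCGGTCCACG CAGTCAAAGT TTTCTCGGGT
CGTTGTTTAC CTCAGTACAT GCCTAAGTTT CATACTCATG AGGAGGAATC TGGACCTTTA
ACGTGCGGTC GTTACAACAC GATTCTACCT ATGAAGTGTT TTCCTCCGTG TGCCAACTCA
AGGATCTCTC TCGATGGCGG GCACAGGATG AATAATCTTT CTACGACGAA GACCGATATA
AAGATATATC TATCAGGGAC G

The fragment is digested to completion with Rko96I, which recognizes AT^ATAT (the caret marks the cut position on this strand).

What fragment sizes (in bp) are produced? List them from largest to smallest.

Rko96I sites (ATATAT) start at positions 25, 244.
Rko96I cuts after base 2 of each site, so after positions 26, 245.
Linear molecule, 2 cuts → 3 fragments:
  1–26 → 26 bp
  27–245 → 219 bp
  246–261 → 16 bp
Sorted largest to smallest: 219, 26, 16 bp.

219, 26, 16 bp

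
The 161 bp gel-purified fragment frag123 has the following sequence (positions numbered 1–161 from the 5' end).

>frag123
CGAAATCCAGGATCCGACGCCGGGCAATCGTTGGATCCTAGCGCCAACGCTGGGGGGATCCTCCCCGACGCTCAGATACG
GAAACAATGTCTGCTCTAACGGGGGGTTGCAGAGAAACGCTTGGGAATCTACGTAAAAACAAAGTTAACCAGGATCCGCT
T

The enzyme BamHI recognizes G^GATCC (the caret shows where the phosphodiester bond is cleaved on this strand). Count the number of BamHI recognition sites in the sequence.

4

GGATCC occurs starting at positions 10, 33, 56, 152.
BamHI cuts at 4 sites.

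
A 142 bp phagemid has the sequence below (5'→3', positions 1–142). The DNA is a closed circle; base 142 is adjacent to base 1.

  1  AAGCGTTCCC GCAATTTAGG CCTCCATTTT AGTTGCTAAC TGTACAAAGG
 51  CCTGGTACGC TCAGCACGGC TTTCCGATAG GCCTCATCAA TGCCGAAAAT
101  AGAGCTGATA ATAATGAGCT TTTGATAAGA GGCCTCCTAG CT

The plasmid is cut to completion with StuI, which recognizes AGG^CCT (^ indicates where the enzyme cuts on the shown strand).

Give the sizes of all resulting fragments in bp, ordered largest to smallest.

StuI sites (AGGCCT) start at positions 18, 48, 79, 130.
StuI cuts after base 3 of each site, so after positions 20, 50, 81, 132.
Circular molecule, 4 cuts → 4 fragments:
  21–50 → 30 bp
  51–81 → 31 bp
  82–132 → 51 bp
  133–142 then 1–20 → 10 + 20 = 30 bp
Sorted largest to smallest: 51, 31, 30, 30 bp.

51, 31, 30, 30 bp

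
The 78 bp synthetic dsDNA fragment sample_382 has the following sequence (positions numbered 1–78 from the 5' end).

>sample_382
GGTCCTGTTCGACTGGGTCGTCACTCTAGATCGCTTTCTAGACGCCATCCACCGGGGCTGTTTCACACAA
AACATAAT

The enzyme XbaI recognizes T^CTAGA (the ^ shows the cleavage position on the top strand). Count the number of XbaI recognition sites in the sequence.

2

TCTAGA occurs starting at positions 25, 37.
XbaI cuts at 2 sites.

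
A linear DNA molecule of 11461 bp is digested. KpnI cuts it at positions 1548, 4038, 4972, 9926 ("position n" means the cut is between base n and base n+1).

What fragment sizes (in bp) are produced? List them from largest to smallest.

Linear molecule, 4 cuts → 5 fragments:
  1548 − 0 = 1548 bp
  4038 − 1548 = 2490 bp
  4972 − 4038 = 934 bp
  9926 − 4972 = 4954 bp
  11461 − 9926 = 1535 bp
Sorted largest to smallest: 4954, 2490, 1548, 1535, 934 bp.

4954, 2490, 1548, 1535, 934 bp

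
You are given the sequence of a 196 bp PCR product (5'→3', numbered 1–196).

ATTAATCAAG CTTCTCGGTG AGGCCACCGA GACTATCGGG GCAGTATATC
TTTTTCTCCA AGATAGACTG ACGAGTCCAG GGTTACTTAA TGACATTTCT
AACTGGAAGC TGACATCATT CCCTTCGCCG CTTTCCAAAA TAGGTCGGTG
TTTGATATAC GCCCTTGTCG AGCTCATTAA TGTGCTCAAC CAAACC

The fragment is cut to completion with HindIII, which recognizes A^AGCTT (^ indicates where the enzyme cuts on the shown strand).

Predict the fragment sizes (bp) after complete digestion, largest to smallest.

The HindIII site (AAGCTT) starts at position 8.
HindIII cuts after the first base of each site, so after position 8.
Linear molecule, 1 cut → 2 fragments:
  1–8 → 8 bp
  9–196 → 188 bp
Sorted largest to smallest: 188, 8 bp.

188, 8 bp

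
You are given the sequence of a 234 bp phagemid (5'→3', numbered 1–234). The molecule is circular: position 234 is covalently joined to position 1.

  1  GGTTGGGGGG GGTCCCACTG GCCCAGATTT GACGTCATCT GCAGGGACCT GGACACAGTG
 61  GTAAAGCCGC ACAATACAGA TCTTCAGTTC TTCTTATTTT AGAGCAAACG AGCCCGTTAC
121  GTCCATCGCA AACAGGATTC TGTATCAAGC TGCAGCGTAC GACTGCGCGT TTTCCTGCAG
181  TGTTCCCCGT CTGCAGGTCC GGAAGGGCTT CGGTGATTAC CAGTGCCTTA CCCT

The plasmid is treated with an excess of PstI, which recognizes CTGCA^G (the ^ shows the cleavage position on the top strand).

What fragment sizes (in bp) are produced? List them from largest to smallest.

111, 82, 25, 16 bp

PstI sites (CTGCAG) start at positions 39, 150, 175, 191.
PstI cuts after base 5 of each site (before the last base), so after positions 43, 154, 179, 195.
Circular molecule, 4 cuts → 4 fragments:
  44–154 → 111 bp
  155–179 → 25 bp
  180–195 → 16 bp
  196–234 then 1–43 → 39 + 43 = 82 bp
Sorted largest to smallest: 111, 82, 25, 16 bp.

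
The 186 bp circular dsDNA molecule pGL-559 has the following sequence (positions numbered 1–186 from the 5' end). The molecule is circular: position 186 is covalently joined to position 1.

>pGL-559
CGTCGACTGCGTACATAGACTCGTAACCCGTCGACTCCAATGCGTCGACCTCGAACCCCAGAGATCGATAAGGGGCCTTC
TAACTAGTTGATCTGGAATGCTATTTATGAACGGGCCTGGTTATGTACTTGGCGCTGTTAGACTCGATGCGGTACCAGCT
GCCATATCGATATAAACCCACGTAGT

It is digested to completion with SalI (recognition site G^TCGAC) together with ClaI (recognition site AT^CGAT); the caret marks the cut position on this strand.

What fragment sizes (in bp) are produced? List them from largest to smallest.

102, 28, 21, 21, 14 bp

SalI sites (GTCGAC) start at positions 2, 30, 44.
SalI cuts after the first base of each site, so after positions 2, 30, 44.
ClaI sites (ATCGAT) start at positions 64, 166.
ClaI cuts after base 2 of each site, so after positions 65, 167.
Combined cut positions: 2, 30, 44, 65, 167.
Circular molecule, 5 cuts → 5 fragments:
  3–30 → 28 bp
  31–44 → 14 bp
  45–65 → 21 bp
  66–167 → 102 bp
  168–186 then 1–2 → 19 + 2 = 21 bp
Sorted largest to smallest: 102, 28, 21, 21, 14 bp.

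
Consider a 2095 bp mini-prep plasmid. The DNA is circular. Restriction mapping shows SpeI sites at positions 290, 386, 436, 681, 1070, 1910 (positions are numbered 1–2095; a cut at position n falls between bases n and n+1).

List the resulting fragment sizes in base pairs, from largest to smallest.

Circular molecule, 6 cuts → 6 fragments:
  386 − 290 = 96 bp
  436 − 386 = 50 bp
  681 − 436 = 245 bp
  1070 − 681 = 389 bp
  1910 − 1070 = 840 bp
  wrap: 2095 − 1910 + 290 = 475 bp
Sorted largest to smallest: 840, 475, 389, 245, 96, 50 bp.

840, 475, 389, 245, 96, 50 bp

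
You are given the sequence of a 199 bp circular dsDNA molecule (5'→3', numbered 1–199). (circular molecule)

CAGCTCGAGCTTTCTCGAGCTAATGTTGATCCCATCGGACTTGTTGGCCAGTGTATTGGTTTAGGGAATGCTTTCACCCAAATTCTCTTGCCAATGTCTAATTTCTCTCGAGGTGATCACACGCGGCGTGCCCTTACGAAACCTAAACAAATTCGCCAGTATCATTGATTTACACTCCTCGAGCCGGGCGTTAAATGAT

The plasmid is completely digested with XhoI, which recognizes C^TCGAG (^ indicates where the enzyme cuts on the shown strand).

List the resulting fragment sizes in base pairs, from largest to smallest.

XhoI sites (CTCGAG) start at positions 4, 14, 107, 178.
XhoI cuts after the first base of each site, so after positions 4, 14, 107, 178.
Circular molecule, 4 cuts → 4 fragments:
  5–14 → 10 bp
  15–107 → 93 bp
  108–178 → 71 bp
  179–199 then 1–4 → 21 + 4 = 25 bp
Sorted largest to smallest: 93, 71, 25, 10 bp.

93, 71, 25, 10 bp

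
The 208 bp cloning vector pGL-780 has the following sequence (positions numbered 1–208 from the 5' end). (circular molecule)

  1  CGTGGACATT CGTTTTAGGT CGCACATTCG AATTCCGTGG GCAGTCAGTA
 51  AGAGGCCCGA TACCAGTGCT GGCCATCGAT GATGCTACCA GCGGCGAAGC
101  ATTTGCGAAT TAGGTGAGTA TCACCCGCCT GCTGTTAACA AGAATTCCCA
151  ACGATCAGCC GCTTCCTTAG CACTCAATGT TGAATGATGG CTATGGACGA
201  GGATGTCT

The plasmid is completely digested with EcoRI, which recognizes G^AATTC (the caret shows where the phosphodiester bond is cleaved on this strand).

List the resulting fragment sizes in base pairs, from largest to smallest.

112, 96 bp

EcoRI sites (GAATTC) start at positions 30, 142.
EcoRI cuts after the first base of each site, so after positions 30, 142.
Circular molecule, 2 cuts → 2 fragments:
  31–142 → 112 bp
  143–208 then 1–30 → 66 + 30 = 96 bp
Sorted largest to smallest: 112, 96 bp.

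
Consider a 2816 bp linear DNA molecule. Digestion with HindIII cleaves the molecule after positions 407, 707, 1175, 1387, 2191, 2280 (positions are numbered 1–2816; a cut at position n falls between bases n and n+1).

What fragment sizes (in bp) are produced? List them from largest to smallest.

804, 536, 468, 407, 300, 212, 89 bp

Linear molecule, 6 cuts → 7 fragments:
  407 − 0 = 407 bp
  707 − 407 = 300 bp
  1175 − 707 = 468 bp
  1387 − 1175 = 212 bp
  2191 − 1387 = 804 bp
  2280 − 2191 = 89 bp
  2816 − 2280 = 536 bp
Sorted largest to smallest: 804, 536, 468, 407, 300, 212, 89 bp.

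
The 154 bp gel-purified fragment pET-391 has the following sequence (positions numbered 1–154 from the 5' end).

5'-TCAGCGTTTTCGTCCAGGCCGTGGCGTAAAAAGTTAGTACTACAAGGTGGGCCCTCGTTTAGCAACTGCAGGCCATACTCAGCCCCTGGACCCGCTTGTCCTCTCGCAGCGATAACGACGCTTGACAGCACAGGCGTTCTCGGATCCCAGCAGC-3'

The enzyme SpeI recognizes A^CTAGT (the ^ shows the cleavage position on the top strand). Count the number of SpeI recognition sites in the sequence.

0

No occurrence of ACTAGT is present in the sequence.
SpeI does not cut: 0 sites.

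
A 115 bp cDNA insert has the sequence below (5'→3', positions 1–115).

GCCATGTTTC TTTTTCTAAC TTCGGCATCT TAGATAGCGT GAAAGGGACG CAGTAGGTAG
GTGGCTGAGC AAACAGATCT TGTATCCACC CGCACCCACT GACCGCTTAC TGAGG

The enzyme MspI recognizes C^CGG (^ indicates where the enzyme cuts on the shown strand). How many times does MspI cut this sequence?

No occurrence of CCGG is present in the sequence.
MspI does not cut: 0 sites.

0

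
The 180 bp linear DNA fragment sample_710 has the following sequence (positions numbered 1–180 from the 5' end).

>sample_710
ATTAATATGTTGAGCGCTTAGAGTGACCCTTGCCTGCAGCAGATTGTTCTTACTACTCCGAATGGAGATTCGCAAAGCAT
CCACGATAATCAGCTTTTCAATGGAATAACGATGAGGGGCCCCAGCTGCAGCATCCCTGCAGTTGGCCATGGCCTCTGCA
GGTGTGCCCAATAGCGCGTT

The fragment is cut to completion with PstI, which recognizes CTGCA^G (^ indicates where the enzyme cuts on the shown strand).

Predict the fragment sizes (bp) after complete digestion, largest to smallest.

92, 38, 20, 19, 11 bp

PstI sites (CTGCAG) start at positions 34, 126, 137, 156.
PstI cuts after base 5 of each site (before the last base), so after positions 38, 130, 141, 160.
Linear molecule, 4 cuts → 5 fragments:
  1–38 → 38 bp
  39–130 → 92 bp
  131–141 → 11 bp
  142–160 → 19 bp
  161–180 → 20 bp
Sorted largest to smallest: 92, 38, 20, 19, 11 bp.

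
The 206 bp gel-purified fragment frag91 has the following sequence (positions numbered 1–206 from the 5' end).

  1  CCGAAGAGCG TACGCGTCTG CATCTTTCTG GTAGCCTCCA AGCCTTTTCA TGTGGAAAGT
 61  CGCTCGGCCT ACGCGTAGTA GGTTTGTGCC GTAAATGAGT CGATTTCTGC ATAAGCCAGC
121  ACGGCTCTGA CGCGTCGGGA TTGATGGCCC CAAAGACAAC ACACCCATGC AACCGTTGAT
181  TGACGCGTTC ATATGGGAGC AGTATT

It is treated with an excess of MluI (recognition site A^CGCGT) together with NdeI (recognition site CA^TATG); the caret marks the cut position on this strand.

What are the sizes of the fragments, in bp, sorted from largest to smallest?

MluI sites (ACGCGT) start at positions 12, 71, 130, 183.
MluI cuts after the first base of each site, so after positions 12, 71, 130, 183.
The NdeI site (CATATG) starts at position 190.
NdeI cuts after base 2 of each site, so after position 191.
Combined cut positions: 12, 71, 130, 183, 191.
Linear molecule, 5 cuts → 6 fragments:
  1–12 → 12 bp
  13–71 → 59 bp
  72–130 → 59 bp
  131–183 → 53 bp
  184–191 → 8 bp
  192–206 → 15 bp
Sorted largest to smallest: 59, 59, 53, 15, 12, 8 bp.

59, 59, 53, 15, 12, 8 bp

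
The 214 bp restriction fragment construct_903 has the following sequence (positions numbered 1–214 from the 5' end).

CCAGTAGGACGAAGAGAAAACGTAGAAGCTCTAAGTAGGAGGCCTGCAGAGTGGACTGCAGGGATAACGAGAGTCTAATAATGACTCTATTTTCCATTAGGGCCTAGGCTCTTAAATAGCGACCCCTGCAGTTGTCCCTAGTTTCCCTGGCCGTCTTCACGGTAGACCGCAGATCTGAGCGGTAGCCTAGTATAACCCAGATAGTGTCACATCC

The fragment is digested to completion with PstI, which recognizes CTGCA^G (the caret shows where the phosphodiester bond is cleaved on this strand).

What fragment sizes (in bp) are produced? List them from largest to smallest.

84, 70, 48, 12 bp

PstI sites (CTGCAG) start at positions 44, 56, 126.
PstI cuts after base 5 of each site (before the last base), so after positions 48, 60, 130.
Linear molecule, 3 cuts → 4 fragments:
  1–48 → 48 bp
  49–60 → 12 bp
  61–130 → 70 bp
  131–214 → 84 bp
Sorted largest to smallest: 84, 70, 48, 12 bp.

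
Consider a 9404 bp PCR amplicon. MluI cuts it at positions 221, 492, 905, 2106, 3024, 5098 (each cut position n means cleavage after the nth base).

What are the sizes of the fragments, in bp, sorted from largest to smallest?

4306, 2074, 1201, 918, 413, 271, 221 bp

Linear molecule, 6 cuts → 7 fragments:
  221 − 0 = 221 bp
  492 − 221 = 271 bp
  905 − 492 = 413 bp
  2106 − 905 = 1201 bp
  3024 − 2106 = 918 bp
  5098 − 3024 = 2074 bp
  9404 − 5098 = 4306 bp
Sorted largest to smallest: 4306, 2074, 1201, 918, 413, 271, 221 bp.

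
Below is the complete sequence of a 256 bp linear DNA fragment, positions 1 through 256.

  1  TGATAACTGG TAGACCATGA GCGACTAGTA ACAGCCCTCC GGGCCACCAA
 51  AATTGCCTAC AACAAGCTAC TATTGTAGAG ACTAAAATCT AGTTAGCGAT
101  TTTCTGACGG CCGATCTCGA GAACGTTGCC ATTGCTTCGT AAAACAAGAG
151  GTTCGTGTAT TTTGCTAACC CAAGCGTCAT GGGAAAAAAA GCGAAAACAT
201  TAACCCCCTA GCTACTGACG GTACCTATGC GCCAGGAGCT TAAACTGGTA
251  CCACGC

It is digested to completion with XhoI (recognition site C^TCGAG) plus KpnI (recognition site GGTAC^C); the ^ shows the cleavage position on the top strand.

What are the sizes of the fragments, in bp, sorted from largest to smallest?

116, 108, 27, 5 bp

The XhoI site (CTCGAG) starts at position 116.
XhoI cuts after the first base of each site, so after position 116.
KpnI sites (GGTACC) start at positions 220, 247.
KpnI cuts after base 5 of each site (before the last base), so after positions 224, 251.
Combined cut positions: 116, 224, 251.
Linear molecule, 3 cuts → 4 fragments:
  1–116 → 116 bp
  117–224 → 108 bp
  225–251 → 27 bp
  252–256 → 5 bp
Sorted largest to smallest: 116, 108, 27, 5 bp.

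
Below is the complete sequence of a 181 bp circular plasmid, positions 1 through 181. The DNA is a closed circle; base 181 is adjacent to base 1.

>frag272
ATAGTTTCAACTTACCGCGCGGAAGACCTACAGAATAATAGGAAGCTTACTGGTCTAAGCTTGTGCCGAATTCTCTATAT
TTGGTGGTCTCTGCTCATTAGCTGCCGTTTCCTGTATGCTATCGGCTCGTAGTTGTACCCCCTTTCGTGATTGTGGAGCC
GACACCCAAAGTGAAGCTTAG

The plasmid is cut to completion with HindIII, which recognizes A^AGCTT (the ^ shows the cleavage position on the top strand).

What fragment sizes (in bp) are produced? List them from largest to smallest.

117, 50, 14 bp

HindIII sites (AAGCTT) start at positions 43, 57, 174.
HindIII cuts after the first base of each site, so after positions 43, 57, 174.
Circular molecule, 3 cuts → 3 fragments:
  44–57 → 14 bp
  58–174 → 117 bp
  175–181 then 1–43 → 7 + 43 = 50 bp
Sorted largest to smallest: 117, 50, 14 bp.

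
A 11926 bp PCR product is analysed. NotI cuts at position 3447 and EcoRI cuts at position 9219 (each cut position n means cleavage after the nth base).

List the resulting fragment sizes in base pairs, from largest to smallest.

Combined cut positions (sorted): 3447, 9219.
Linear molecule, 2 cuts → 3 fragments:
  3447 − 0 = 3447 bp
  9219 − 3447 = 5772 bp
  11926 − 9219 = 2707 bp
Sorted largest to smallest: 5772, 3447, 2707 bp.

5772, 3447, 2707 bp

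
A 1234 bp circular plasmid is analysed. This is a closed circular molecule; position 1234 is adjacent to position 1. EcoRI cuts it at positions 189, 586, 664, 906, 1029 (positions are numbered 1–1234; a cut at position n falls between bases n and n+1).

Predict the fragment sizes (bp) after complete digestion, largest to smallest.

397, 394, 242, 123, 78 bp

Circular molecule, 5 cuts → 5 fragments:
  586 − 189 = 397 bp
  664 − 586 = 78 bp
  906 − 664 = 242 bp
  1029 − 906 = 123 bp
  wrap: 1234 − 1029 + 189 = 394 bp
Sorted largest to smallest: 397, 394, 242, 123, 78 bp.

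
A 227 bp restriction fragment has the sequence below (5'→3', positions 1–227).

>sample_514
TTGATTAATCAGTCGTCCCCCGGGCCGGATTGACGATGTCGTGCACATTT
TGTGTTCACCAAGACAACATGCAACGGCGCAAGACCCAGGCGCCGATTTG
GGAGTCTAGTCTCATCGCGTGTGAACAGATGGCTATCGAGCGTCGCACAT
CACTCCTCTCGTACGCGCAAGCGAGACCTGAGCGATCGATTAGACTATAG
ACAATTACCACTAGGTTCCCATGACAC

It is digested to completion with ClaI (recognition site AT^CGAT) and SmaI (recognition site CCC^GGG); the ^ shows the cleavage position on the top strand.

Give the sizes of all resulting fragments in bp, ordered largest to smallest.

The ClaI site (ATCGAT) starts at position 185.
ClaI cuts after base 2 of each site, so after position 186.
The SmaI site (CCCGGG) starts at position 19.
SmaI cuts after base 3 of each site, so after position 21.
Combined cut positions: 21, 186.
Linear molecule, 2 cuts → 3 fragments:
  1–21 → 21 bp
  22–186 → 165 bp
  187–227 → 41 bp
Sorted largest to smallest: 165, 41, 21 bp.

165, 41, 21 bp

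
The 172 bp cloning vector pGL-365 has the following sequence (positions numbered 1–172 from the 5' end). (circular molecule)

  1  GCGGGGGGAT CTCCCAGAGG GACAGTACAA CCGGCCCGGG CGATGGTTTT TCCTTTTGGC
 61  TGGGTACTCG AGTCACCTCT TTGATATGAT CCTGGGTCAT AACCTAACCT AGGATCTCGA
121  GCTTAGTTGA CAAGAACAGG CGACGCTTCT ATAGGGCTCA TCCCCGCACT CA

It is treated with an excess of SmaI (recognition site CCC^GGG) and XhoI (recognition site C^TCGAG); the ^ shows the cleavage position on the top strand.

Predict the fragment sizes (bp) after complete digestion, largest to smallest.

The SmaI site (CCCGGG) starts at position 35.
SmaI cuts after base 3 of each site, so after position 37.
XhoI sites (CTCGAG) start at positions 67, 116.
XhoI cuts after the first base of each site, so after positions 67, 116.
Combined cut positions: 37, 67, 116.
Circular molecule, 3 cuts → 3 fragments:
  38–67 → 30 bp
  68–116 → 49 bp
  117–172 then 1–37 → 56 + 37 = 93 bp
Sorted largest to smallest: 93, 49, 30 bp.

93, 49, 30 bp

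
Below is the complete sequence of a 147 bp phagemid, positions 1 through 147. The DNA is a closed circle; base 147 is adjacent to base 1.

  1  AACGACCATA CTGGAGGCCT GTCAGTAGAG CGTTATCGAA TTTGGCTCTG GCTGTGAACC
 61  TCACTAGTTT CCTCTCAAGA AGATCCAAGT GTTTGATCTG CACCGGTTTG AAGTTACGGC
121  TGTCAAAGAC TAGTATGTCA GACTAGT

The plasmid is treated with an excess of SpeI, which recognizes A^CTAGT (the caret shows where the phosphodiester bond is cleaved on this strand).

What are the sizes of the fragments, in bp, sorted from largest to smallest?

SpeI sites (ACTAGT) start at positions 63, 129, 142.
SpeI cuts after the first base of each site, so after positions 63, 129, 142.
Circular molecule, 3 cuts → 3 fragments:
  64–129 → 66 bp
  130–142 → 13 bp
  143–147 then 1–63 → 5 + 63 = 68 bp
Sorted largest to smallest: 68, 66, 13 bp.

68, 66, 13 bp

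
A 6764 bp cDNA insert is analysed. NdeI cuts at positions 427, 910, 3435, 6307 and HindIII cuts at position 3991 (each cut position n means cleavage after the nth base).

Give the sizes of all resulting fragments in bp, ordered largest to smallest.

2525, 2316, 556, 483, 457, 427 bp

Combined cut positions (sorted): 427, 910, 3435, 3991, 6307.
Linear molecule, 5 cuts → 6 fragments:
  427 − 0 = 427 bp
  910 − 427 = 483 bp
  3435 − 910 = 2525 bp
  3991 − 3435 = 556 bp
  6307 − 3991 = 2316 bp
  6764 − 6307 = 457 bp
Sorted largest to smallest: 2525, 2316, 556, 483, 457, 427 bp.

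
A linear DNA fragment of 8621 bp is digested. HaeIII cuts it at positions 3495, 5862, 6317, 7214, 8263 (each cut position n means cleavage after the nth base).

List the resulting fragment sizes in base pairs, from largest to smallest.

Linear molecule, 5 cuts → 6 fragments:
  3495 − 0 = 3495 bp
  5862 − 3495 = 2367 bp
  6317 − 5862 = 455 bp
  7214 − 6317 = 897 bp
  8263 − 7214 = 1049 bp
  8621 − 8263 = 358 bp
Sorted largest to smallest: 3495, 2367, 1049, 897, 455, 358 bp.

3495, 2367, 1049, 897, 455, 358 bp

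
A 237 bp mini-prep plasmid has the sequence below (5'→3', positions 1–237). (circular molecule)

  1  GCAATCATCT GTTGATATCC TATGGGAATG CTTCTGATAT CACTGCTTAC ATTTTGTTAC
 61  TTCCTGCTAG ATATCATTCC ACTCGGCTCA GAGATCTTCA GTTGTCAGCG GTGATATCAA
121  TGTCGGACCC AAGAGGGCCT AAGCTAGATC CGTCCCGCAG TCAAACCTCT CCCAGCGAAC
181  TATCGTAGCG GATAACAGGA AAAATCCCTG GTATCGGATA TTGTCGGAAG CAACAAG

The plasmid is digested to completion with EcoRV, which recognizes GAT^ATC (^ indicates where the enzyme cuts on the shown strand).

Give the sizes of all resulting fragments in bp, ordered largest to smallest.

EcoRV sites (GATATC) start at positions 14, 36, 70, 113.
EcoRV cuts after base 3 of each site, so after positions 16, 38, 72, 115.
Circular molecule, 4 cuts → 4 fragments:
  17–38 → 22 bp
  39–72 → 34 bp
  73–115 → 43 bp
  116–237 then 1–16 → 122 + 16 = 138 bp
Sorted largest to smallest: 138, 43, 34, 22 bp.

138, 43, 34, 22 bp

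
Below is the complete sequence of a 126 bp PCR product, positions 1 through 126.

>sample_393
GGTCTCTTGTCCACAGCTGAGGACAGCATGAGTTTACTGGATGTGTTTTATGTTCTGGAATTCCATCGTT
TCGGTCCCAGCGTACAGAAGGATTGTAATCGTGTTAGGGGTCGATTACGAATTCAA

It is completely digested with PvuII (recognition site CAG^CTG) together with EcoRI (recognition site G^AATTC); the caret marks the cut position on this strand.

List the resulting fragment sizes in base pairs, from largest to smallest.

61, 42, 16, 7 bp

The PvuII site (CAGCTG) starts at position 14.
PvuII cuts after base 3 of each site, so after position 16.
EcoRI sites (GAATTC) start at positions 58, 119.
EcoRI cuts after the first base of each site, so after positions 58, 119.
Combined cut positions: 16, 58, 119.
Linear molecule, 3 cuts → 4 fragments:
  1–16 → 16 bp
  17–58 → 42 bp
  59–119 → 61 bp
  120–126 → 7 bp
Sorted largest to smallest: 61, 42, 16, 7 bp.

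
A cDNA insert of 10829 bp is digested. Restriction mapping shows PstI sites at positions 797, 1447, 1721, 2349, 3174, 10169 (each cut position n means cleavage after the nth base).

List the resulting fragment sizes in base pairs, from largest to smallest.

Linear molecule, 6 cuts → 7 fragments:
  797 − 0 = 797 bp
  1447 − 797 = 650 bp
  1721 − 1447 = 274 bp
  2349 − 1721 = 628 bp
  3174 − 2349 = 825 bp
  10169 − 3174 = 6995 bp
  10829 − 10169 = 660 bp
Sorted largest to smallest: 6995, 825, 797, 660, 650, 628, 274 bp.

6995, 825, 797, 660, 650, 628, 274 bp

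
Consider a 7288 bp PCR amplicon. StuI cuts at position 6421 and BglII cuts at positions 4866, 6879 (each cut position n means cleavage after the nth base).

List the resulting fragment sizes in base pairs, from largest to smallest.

4866, 1555, 458, 409 bp

Combined cut positions (sorted): 4866, 6421, 6879.
Linear molecule, 3 cuts → 4 fragments:
  4866 − 0 = 4866 bp
  6421 − 4866 = 1555 bp
  6879 − 6421 = 458 bp
  7288 − 6879 = 409 bp
Sorted largest to smallest: 4866, 1555, 458, 409 bp.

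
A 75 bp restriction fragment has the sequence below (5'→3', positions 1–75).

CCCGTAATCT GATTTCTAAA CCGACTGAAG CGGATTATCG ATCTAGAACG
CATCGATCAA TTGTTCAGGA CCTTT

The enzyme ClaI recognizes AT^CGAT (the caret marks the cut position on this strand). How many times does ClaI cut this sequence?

2

ATCGAT occurs starting at positions 37, 52.
ClaI cuts at 2 sites.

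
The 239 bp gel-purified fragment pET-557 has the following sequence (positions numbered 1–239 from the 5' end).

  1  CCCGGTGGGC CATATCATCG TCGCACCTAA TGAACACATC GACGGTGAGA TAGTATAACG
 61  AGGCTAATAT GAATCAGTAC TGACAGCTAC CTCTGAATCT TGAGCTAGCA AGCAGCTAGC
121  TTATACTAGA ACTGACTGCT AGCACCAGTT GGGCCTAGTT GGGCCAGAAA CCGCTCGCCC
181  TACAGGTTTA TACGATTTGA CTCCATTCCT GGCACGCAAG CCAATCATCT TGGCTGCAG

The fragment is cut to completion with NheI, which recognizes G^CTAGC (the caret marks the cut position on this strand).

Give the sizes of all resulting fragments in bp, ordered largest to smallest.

NheI sites (GCTAGC) start at positions 104, 115, 138.
NheI cuts after the first base of each site, so after positions 104, 115, 138.
Linear molecule, 3 cuts → 4 fragments:
  1–104 → 104 bp
  105–115 → 11 bp
  116–138 → 23 bp
  139–239 → 101 bp
Sorted largest to smallest: 104, 101, 23, 11 bp.

104, 101, 23, 11 bp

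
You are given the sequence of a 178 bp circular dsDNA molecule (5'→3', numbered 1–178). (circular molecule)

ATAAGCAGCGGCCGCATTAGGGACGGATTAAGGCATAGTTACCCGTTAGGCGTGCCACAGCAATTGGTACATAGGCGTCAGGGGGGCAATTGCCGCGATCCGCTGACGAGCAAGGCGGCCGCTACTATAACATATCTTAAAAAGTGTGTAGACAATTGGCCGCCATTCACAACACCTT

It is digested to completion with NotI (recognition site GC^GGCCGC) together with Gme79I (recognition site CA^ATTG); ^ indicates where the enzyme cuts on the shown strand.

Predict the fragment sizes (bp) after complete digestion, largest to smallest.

53, 38, 33, 28, 26 bp

NotI sites (GCGGCCGC) start at positions 8, 115.
NotI cuts after base 2 of each site, so after positions 9, 116.
Gme79I sites (CAATTG) start at positions 61, 87, 153.
Gme79I cuts after base 2 of each site, so after positions 62, 88, 154.
Combined cut positions: 9, 62, 88, 116, 154.
Circular molecule, 5 cuts → 5 fragments:
  10–62 → 53 bp
  63–88 → 26 bp
  89–116 → 28 bp
  117–154 → 38 bp
  155–178 then 1–9 → 24 + 9 = 33 bp
Sorted largest to smallest: 53, 38, 33, 28, 26 bp.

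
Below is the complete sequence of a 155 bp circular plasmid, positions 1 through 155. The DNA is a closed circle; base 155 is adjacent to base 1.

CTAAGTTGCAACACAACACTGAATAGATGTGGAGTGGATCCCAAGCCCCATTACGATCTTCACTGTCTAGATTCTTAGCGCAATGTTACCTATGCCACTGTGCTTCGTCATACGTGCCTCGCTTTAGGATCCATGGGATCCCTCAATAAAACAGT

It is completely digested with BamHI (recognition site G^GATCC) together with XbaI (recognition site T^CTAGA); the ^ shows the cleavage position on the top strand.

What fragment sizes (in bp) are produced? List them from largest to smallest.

61, 55, 30, 9 bp

BamHI sites (GGATCC) start at positions 36, 127, 136.
BamHI cuts after the first base of each site, so after positions 36, 127, 136.
The XbaI site (TCTAGA) starts at position 66.
XbaI cuts after the first base of each site, so after position 66.
Combined cut positions: 36, 66, 127, 136.
Circular molecule, 4 cuts → 4 fragments:
  37–66 → 30 bp
  67–127 → 61 bp
  128–136 → 9 bp
  137–155 then 1–36 → 19 + 36 = 55 bp
Sorted largest to smallest: 61, 55, 30, 9 bp.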